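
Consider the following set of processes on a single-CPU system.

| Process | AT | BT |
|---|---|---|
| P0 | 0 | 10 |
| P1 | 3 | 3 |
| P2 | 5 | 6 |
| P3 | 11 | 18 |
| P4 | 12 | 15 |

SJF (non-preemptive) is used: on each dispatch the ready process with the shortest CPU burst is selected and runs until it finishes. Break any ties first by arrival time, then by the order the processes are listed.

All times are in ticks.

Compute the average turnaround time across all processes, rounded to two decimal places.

Gantt: | P0 0-10 | P1 10-13 | P2 13-19 | P4 19-34 | P3 34-52 |
Completion: P0=10  P1=13  P2=19  P3=52  P4=34
Turnaround (C−A): P0=10  P1=10  P2=14  P3=41  P4=22
Turnaround times: P0=10, P1=10, P2=14, P3=41, P4=22
Average turnaround = (10+10+14+41+22) / 5 = 97/5 = 19.40

19.40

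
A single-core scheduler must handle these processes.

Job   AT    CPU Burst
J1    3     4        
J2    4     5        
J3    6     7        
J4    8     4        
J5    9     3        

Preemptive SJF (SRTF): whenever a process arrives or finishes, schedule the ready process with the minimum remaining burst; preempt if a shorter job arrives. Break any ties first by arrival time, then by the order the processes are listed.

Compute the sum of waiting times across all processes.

26

Schedule: | idle 0-3 | J1 3-7 | J2 7-12 | J5 12-15 | J4 15-19 | J3 19-26 |
Completion: J1=7  J2=12  J3=26  J4=19  J5=15
Turnaround (C−A): J1=4  J2=8  J3=20  J4=11  J5=6
Waiting = turnaround − burst: J1=0, J2=3, J3=13, J4=7, J5=3
Total waiting = 0 + 3 + 13 + 7 + 3 = 26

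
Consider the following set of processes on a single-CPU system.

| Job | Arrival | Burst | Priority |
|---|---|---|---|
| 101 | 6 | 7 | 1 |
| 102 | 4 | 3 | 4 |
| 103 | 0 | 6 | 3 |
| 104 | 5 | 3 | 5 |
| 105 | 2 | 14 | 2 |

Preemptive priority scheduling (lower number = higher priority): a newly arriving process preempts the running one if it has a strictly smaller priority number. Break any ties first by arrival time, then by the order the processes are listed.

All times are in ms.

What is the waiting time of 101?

Gantt: | 103 0-2 | 105 2-6 | 101 6-13 | 105 13-23 | 103 23-27 | 102 27-30 | 104 30-33 |
Completion: 101=13  102=30  103=27  104=33  105=23
Turnaround (C−A): 101=7  102=26  103=27  104=28  105=21
Waiting(101) = turnaround − burst = 7 − 7 = 0

0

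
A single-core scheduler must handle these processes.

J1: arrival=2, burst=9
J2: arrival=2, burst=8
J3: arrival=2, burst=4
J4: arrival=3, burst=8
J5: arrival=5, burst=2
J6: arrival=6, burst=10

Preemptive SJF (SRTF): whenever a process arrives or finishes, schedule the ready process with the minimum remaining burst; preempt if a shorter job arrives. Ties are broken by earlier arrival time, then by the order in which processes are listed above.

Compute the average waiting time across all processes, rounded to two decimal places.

Timeline: | idle 0-2 | J3 2-6 | J5 6-8 | J2 8-16 | J4 16-24 | J1 24-33 | J6 33-43 |
Completion: J1=33  J2=16  J3=6  J4=24  J5=8  J6=43
Turnaround (C−A): J1=31  J2=14  J3=4  J4=21  J5=3  J6=37
Waiting times: J1=22, J2=6, J3=0, J4=13, J5=1, J6=27
Average waiting = (22+6+0+13+1+27) / 6 = 69/6 = 11.50

11.50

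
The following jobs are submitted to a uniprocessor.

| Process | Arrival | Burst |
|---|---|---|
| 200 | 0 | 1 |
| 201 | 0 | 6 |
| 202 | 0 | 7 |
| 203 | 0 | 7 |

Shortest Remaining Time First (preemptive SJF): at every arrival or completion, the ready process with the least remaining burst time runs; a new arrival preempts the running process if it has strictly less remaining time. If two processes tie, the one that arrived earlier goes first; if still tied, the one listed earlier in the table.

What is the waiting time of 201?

1

Gantt: | 200 0-1 | 201 1-7 | 202 7-14 | 203 14-21 |
Completion: 200=1  201=7  202=14  203=21
Turnaround (C−A): 200=1  201=7  202=14  203=21
Waiting(201) = turnaround − burst = 7 − 6 = 1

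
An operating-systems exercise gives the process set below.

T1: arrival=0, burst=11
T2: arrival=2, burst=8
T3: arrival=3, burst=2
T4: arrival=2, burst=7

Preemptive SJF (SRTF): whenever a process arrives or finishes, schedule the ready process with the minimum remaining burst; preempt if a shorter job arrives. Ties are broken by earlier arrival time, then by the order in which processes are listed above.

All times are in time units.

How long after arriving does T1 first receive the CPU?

Timeline: | T1 0-2 | T4 2-3 | T3 3-5 | T4 5-11 | T2 11-19 | T1 19-28 |
Completion: T1=28  T2=19  T3=5  T4=11
Response(T1) = first start − arrival = 0 − 0 = 0

0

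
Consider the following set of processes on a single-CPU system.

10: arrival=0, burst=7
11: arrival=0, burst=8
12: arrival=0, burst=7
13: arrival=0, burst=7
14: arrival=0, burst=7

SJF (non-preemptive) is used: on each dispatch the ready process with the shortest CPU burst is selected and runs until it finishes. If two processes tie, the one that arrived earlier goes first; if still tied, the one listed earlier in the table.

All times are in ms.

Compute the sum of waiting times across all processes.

70

Gantt: | 10 0-7 | 12 7-14 | 13 14-21 | 14 21-28 | 11 28-36 |
Completion: 10=7  11=36  12=14  13=21  14=28
Turnaround (C−A): 10=7  11=36  12=14  13=21  14=28
Waiting = turnaround − burst: 10=0, 11=28, 12=7, 13=14, 14=21
Total waiting = 0 + 28 + 7 + 14 + 21 = 70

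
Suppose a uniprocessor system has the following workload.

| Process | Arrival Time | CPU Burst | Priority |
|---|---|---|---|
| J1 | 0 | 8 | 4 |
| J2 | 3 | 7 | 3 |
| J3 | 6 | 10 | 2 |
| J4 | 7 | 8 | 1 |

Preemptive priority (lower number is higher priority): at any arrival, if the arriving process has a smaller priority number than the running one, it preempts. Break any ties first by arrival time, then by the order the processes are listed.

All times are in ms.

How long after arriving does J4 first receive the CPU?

Gantt: | J1 0-3 | J2 3-6 | J3 6-7 | J4 7-15 | J3 15-24 | J2 24-28 | J1 28-33 |
Completion: J1=33  J2=28  J3=24  J4=15
Turnaround (C−A): J1=33  J2=25  J3=18  J4=8
Response(J4) = first start − arrival = 7 − 7 = 0

0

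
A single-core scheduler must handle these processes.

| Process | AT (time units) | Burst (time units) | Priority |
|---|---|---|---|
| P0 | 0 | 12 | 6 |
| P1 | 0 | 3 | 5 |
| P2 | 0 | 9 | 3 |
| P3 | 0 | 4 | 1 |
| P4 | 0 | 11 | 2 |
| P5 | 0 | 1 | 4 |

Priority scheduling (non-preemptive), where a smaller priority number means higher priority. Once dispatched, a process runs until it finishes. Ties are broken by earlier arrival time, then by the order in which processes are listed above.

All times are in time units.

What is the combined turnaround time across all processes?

Gantt: | P3 0-4 | P4 4-15 | P2 15-24 | P5 24-25 | P1 25-28 | P0 28-40 |
Completion: P0=40  P1=28  P2=24  P3=4  P4=15  P5=25
Turnaround (C−A): P0=40  P1=28  P2=24  P3=4  P4=15  P5=25
Turnaround = completion − arrival: P0=40, P1=28, P2=24, P3=4, P4=15, P5=25
Total turnaround = 40 + 28 + 24 + 4 + 15 + 25 = 136

136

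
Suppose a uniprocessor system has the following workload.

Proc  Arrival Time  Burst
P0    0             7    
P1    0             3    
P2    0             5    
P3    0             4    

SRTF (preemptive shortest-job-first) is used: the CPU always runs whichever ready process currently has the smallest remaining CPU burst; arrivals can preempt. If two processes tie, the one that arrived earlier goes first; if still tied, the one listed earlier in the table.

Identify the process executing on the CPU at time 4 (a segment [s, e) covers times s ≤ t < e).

Timeline: | P1 0-3 | P3 3-7 | P2 7-12 | P0 12-19 |
Completion: P0=19  P1=3  P2=12  P3=7
Turnaround (C−A): P0=19  P1=3  P2=12  P3=7

P3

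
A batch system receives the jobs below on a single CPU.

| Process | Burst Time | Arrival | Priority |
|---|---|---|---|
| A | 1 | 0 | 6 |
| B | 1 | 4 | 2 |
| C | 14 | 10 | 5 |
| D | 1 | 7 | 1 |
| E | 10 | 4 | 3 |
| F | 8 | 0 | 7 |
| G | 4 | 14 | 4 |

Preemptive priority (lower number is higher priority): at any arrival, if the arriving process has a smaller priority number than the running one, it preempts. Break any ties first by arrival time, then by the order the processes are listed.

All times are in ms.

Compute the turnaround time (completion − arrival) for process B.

1

Timeline: | A 0-1 | F 1-4 | B 4-5 | E 5-7 | D 7-8 | E 8-16 | G 16-20 | C 20-34 | F 34-39 |
Completion: A=1  B=5  C=34  D=8  E=16  F=39  G=20
Turnaround (C−A): A=1  B=1  C=24  D=1  E=12  F=39  G=6
Turnaround(B) = completion − arrival = 5 − 4 = 1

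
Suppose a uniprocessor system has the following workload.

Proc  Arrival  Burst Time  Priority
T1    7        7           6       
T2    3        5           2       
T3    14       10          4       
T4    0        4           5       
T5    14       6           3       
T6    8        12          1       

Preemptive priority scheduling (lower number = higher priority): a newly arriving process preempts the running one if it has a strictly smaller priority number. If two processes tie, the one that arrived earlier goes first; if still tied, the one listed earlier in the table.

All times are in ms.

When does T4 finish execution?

Timeline: | T4 0-3 | T2 3-8 | T6 8-20 | T5 20-26 | T3 26-36 | T4 36-37 | T1 37-44 |
Completion: T1=44  T2=8  T3=36  T4=37  T5=26  T6=20

37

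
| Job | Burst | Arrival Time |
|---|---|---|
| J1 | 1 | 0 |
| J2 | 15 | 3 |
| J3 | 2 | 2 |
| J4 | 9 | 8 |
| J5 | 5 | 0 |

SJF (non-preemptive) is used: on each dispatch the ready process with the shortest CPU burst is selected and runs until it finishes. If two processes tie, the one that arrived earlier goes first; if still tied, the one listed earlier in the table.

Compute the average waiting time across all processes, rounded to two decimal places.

3.80

Timeline: | J1 0-1 | J5 1-6 | J3 6-8 | J4 8-17 | J2 17-32 |
Completion: J1=1  J2=32  J3=8  J4=17  J5=6
Turnaround (C−A): J1=1  J2=29  J3=6  J4=9  J5=6
Waiting times: J1=0, J2=14, J3=4, J4=0, J5=1
Average waiting = (0+14+4+0+1) / 5 = 19/5 = 3.80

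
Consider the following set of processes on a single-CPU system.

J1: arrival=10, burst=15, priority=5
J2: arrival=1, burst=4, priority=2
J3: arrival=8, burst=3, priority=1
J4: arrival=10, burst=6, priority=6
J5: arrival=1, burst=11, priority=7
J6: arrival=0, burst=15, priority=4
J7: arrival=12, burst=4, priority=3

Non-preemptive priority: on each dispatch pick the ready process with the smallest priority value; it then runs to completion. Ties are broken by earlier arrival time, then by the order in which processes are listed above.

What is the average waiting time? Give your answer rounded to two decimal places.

Timeline: | J6 0-15 | J3 15-18 | J2 18-22 | J7 22-26 | J1 26-41 | J4 41-47 | J5 47-58 |
Completion: J1=41  J2=22  J3=18  J4=47  J5=58  J6=15  J7=26
Turnaround (C−A): J1=31  J2=21  J3=10  J4=37  J5=57  J6=15  J7=14
Waiting times: J1=16, J2=17, J3=7, J4=31, J5=46, J6=0, J7=10
Average waiting = (16+17+7+31+46+0+10) / 7 = 127/7 = 18.14

18.14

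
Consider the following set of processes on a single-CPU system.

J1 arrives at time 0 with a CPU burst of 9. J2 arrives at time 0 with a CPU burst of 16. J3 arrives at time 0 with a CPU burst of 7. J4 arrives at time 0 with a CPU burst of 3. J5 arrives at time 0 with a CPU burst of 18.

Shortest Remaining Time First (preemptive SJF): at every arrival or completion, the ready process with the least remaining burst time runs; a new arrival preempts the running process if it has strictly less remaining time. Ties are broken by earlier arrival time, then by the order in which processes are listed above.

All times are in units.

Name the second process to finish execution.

Gantt: | J4 0-3 | J3 3-10 | J1 10-19 | J2 19-35 | J5 35-53 |
Completion: J1=19  J2=35  J3=10  J4=3  J5=53
Turnaround (C−A): J1=19  J2=35  J3=10  J4=3  J5=53
Finish order: J4 → J3 → J1 → J2 → J5

J3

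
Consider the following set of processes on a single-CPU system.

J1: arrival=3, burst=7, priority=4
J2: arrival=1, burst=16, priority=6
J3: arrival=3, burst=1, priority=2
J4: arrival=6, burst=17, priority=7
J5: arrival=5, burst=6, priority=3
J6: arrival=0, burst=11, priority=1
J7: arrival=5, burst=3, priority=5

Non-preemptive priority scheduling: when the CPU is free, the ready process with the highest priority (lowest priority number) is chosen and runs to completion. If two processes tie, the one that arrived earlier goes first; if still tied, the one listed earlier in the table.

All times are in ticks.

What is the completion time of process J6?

11

Timeline: | J6 0-11 | J3 11-12 | J5 12-18 | J1 18-25 | J7 25-28 | J2 28-44 | J4 44-61 |
Completion: J1=25  J2=44  J3=12  J4=61  J5=18  J6=11  J7=28
Turnaround (C−A): J1=22  J2=43  J3=9  J4=55  J5=13  J6=11  J7=23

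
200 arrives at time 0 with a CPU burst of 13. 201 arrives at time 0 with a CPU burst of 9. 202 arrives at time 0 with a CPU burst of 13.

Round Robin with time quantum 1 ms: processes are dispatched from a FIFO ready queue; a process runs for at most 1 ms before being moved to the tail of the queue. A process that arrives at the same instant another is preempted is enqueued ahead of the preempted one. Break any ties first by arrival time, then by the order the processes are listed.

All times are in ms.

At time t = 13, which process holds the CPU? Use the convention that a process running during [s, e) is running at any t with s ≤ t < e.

Timeline: | 200 0-1 | 201 1-2 | 202 2-3 | 200 3-4 | 201 4-5 | 202 5-6 | 200 6-7 | 201 7-8 | 202 8-9 | 200 9-10 | 201 10-11 | 202 11-12 | 200 12-13 | 201 13-14 | 202 14-15 | 200 15-16 | 201 16-17 | 202 17-18 | 200 18-19 | 201 19-20 | 202 20-21 | 200 21-22 | 201 22-23 | 202 23-24 | 200 24-25 | 201 25-26 | 202 26-27 | 200 27-28 | 202 28-29 | 200 29-30 | 202 30-31 | 200 31-32 | 202 32-33 | 200 33-34 | 202 34-35 |
Completion: 200=34  201=26  202=35
Turnaround (C−A): 200=34  201=26  202=35

201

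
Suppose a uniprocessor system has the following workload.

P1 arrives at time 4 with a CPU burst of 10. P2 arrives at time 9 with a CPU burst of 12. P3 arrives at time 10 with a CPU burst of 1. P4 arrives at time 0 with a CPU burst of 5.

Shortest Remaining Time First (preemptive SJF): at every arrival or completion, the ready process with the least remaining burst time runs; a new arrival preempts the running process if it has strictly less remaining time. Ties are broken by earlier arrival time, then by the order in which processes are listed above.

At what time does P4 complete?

5

Gantt: | P4 0-5 | P1 5-10 | P3 10-11 | P1 11-16 | P2 16-28 |
Completion: P1=16  P2=28  P3=11  P4=5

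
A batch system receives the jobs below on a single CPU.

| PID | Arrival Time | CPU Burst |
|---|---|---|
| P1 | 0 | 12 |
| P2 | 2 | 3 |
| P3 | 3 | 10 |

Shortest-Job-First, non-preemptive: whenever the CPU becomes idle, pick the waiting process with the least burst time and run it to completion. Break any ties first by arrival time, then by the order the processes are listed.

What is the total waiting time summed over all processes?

Gantt: | P1 0-12 | P2 12-15 | P3 15-25 |
Completion: P1=12  P2=15  P3=25
Waiting = turnaround − burst: P1=0, P2=10, P3=12
Total waiting = 0 + 10 + 12 = 22

22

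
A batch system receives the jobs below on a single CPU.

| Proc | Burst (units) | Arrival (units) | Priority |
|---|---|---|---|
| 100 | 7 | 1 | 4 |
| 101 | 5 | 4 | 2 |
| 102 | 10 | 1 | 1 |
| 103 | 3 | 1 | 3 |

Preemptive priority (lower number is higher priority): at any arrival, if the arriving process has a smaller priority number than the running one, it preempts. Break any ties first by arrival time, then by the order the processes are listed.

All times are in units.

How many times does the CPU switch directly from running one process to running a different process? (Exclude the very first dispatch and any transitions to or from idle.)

Schedule: | idle 0-1 | 102 1-11 | 101 11-16 | 103 16-19 | 100 19-26 |
Completion: 100=26  101=16  102=11  103=19
Turnaround (C−A): 100=25  101=12  102=10  103=18

3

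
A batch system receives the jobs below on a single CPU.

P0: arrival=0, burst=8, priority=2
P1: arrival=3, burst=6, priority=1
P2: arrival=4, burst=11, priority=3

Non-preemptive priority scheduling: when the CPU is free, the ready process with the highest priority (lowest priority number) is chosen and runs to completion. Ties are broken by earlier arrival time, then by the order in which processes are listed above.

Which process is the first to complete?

Gantt: | P0 0-8 | P1 8-14 | P2 14-25 |
Completion: P0=8  P1=14  P2=25
Turnaround (C−A): P0=8  P1=11  P2=21
Finish order: P0 → P1 → P2

P0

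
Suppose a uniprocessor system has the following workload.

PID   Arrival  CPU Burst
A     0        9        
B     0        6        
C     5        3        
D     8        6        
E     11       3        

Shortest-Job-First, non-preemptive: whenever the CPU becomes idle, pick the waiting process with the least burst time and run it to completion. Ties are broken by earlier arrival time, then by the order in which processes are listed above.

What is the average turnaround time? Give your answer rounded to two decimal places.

Schedule: | B 0-6 | C 6-9 | D 9-15 | E 15-18 | A 18-27 |
Completion: A=27  B=6  C=9  D=15  E=18
Turnaround times: A=27, B=6, C=4, D=7, E=7
Average turnaround = (27+6+4+7+7) / 5 = 51/5 = 10.20

10.20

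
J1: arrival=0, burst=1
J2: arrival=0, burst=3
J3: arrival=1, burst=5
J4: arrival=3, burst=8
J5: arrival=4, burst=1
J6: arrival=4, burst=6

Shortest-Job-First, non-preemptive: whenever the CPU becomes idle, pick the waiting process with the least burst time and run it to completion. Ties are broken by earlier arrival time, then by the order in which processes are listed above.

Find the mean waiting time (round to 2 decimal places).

4.00

Schedule: | J1 0-1 | J2 1-4 | J5 4-5 | J3 5-10 | J6 10-16 | J4 16-24 |
Completion: J1=1  J2=4  J3=10  J4=24  J5=5  J6=16
Turnaround (C−A): J1=1  J2=4  J3=9  J4=21  J5=1  J6=12
Waiting times: J1=0, J2=1, J3=4, J4=13, J5=0, J6=6
Average waiting = (0+1+4+13+0+6) / 6 = 24/6 = 4.00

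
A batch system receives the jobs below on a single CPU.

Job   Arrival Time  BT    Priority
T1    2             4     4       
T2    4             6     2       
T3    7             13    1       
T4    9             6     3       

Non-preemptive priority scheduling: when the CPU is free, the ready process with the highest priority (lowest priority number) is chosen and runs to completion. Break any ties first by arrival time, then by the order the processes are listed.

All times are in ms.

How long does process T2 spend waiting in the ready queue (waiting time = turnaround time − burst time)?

Gantt: | idle 0-2 | T1 2-6 | T2 6-12 | T3 12-25 | T4 25-31 |
Completion: T1=6  T2=12  T3=25  T4=31
Waiting(T2) = turnaround − burst = 8 − 6 = 2

2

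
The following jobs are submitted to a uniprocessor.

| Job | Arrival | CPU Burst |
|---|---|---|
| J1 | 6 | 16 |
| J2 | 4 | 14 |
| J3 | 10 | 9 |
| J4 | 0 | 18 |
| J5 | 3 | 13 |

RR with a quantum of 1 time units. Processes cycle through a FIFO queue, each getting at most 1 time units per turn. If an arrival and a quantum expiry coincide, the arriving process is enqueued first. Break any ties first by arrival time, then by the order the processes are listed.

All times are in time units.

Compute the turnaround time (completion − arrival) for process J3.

Timeline: | J4 0-3 | J5 3-4 | J4 4-5 | J2 5-6 | J5 6-7 | J4 7-8 | J1 8-9 | J2 9-10 | J5 10-11 | J4 11-12 | J1 12-13 | J3 13-14 | J2 14-15 | J5 15-16 | J4 16-17 | J1 17-18 | J3 18-19 | J2 19-20 | J5 20-21 | J4 21-22 | J1 22-23 | J3 23-24 | J2 24-25 | J5 25-26 | J4 26-27 | J1 27-28 | J3 28-29 | J2 29-30 | J5 30-31 | J4 31-32 | J1 32-33 | J3 33-34 | J2 34-35 | J5 35-36 | J4 36-37 | J1 37-38 | J3 38-39 | J2 39-40 | J5 40-41 | J4 41-42 | J1 42-43 | J3 43-44 | J2 44-45 | J5 45-46 | J4 46-47 | J1 47-48 | J3 48-49 | J2 49-50 | J5 50-51 | J4 51-52 | J1 52-53 | J3 53-54 | J2 54-55 | J5 55-56 | J4 56-57 | J1 57-58 | J2 58-59 | J5 59-60 | J4 60-61 | J1 61-62 | J2 62-63 | J4 63-64 | J1 64-65 | J2 65-66 | J4 66-67 | J1 67-70 |
Completion: J1=70  J2=66  J3=54  J4=67  J5=60
Turnaround(J3) = completion − arrival = 54 − 10 = 44

44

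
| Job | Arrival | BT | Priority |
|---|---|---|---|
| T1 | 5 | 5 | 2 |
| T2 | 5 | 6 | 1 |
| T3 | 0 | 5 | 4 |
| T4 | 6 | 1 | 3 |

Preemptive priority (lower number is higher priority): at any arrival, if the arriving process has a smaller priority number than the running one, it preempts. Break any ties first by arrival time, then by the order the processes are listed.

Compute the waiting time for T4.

Schedule: | T3 0-5 | T2 5-11 | T1 11-16 | T4 16-17 |
Completion: T1=16  T2=11  T3=5  T4=17
Waiting(T4) = turnaround − burst = 11 − 1 = 10

10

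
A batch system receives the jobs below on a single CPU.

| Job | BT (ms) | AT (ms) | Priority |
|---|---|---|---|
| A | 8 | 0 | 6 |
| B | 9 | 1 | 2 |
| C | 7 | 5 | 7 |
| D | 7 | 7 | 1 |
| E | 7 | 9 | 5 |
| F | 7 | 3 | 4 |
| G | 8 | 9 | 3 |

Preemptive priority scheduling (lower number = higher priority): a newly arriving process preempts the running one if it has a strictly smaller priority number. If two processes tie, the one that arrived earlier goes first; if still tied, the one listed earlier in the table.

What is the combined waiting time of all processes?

139

Timeline: | A 0-1 | B 1-7 | D 7-14 | B 14-17 | G 17-25 | F 25-32 | E 32-39 | A 39-46 | C 46-53 |
Completion: A=46  B=17  C=53  D=14  E=39  F=32  G=25
Turnaround (C−A): A=46  B=16  C=48  D=7  E=30  F=29  G=16
Waiting = turnaround − burst: A=38, B=7, C=41, D=0, E=23, F=22, G=8
Total waiting = 38 + 7 + 41 + 0 + 23 + 22 + 8 = 139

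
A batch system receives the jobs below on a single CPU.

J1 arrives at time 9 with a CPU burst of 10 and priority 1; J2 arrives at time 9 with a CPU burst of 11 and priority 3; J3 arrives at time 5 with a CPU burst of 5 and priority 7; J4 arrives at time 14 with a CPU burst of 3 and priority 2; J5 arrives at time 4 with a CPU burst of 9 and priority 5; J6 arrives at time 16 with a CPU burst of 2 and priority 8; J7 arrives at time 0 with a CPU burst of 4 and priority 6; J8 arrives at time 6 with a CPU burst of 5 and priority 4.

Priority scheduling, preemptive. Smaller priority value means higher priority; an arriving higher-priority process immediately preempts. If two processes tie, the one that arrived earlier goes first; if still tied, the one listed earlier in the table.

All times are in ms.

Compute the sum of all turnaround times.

188

Schedule: | J7 0-4 | J5 4-6 | J8 6-9 | J1 9-19 | J4 19-22 | J2 22-33 | J8 33-35 | J5 35-42 | J3 42-47 | J6 47-49 |
Completion: J1=19  J2=33  J3=47  J4=22  J5=42  J6=49  J7=4  J8=35
Turnaround (C−A): J1=10  J2=24  J3=42  J4=8  J5=38  J6=33  J7=4  J8=29
Turnaround = completion − arrival: J1=10, J2=24, J3=42, J4=8, J5=38, J6=33, J7=4, J8=29
Total turnaround = 10 + 24 + 42 + 8 + 38 + 33 + 4 + 29 = 188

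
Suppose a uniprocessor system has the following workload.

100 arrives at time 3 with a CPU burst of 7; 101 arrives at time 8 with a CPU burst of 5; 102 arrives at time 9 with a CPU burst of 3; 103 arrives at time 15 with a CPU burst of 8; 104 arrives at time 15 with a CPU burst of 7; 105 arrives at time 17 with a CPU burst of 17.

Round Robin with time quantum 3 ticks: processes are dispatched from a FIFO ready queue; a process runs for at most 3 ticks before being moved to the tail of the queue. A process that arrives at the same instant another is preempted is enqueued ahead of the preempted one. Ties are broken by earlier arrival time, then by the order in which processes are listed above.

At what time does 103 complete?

38

Gantt: | idle 0-3 | 100 3-9 | 101 9-12 | 102 12-15 | 100 15-16 | 101 16-18 | 103 18-21 | 104 21-24 | 105 24-27 | 103 27-30 | 104 30-33 | 105 33-36 | 103 36-38 | 104 38-39 | 105 39-50 |
Completion: 100=16  101=18  102=15  103=38  104=39  105=50
Turnaround (C−A): 100=13  101=10  102=6  103=23  104=24  105=33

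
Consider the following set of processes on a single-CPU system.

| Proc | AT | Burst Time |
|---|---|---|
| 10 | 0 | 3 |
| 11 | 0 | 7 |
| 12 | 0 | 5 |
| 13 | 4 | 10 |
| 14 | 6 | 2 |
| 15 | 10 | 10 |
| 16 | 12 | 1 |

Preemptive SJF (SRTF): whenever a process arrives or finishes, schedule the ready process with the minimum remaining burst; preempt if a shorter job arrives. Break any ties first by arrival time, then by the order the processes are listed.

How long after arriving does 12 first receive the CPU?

3

Timeline: | 10 0-3 | 12 3-8 | 14 8-10 | 11 10-12 | 16 12-13 | 11 13-18 | 13 18-28 | 15 28-38 |
Completion: 10=3  11=18  12=8  13=28  14=10  15=38  16=13
Turnaround (C−A): 10=3  11=18  12=8  13=24  14=4  15=28  16=1
Response(12) = first start − arrival = 3 − 0 = 3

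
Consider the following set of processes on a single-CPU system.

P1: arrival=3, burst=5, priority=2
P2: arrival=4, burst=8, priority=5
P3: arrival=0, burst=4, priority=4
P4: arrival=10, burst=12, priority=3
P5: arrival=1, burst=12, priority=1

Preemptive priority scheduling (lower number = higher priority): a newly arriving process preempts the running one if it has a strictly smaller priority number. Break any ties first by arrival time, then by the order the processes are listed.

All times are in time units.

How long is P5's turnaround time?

Gantt: | P3 0-1 | P5 1-13 | P1 13-18 | P4 18-30 | P3 30-33 | P2 33-41 |
Completion: P1=18  P2=41  P3=33  P4=30  P5=13
Turnaround(P5) = completion − arrival = 13 − 1 = 12

12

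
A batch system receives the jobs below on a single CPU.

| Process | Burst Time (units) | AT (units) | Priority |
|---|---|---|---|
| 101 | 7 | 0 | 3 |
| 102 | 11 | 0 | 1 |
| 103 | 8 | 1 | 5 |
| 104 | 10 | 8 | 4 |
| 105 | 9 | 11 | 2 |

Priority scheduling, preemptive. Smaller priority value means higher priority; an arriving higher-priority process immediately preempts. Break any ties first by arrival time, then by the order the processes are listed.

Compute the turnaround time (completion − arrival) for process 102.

11

Timeline: | 102 0-11 | 105 11-20 | 101 20-27 | 104 27-37 | 103 37-45 |
Completion: 101=27  102=11  103=45  104=37  105=20
Turnaround(102) = completion − arrival = 11 − 0 = 11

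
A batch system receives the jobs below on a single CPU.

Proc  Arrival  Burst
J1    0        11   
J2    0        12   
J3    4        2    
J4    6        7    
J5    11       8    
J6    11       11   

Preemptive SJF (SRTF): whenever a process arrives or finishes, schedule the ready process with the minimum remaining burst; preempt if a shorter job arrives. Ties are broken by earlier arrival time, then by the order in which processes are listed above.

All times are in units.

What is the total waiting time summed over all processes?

Gantt: | J1 0-4 | J3 4-6 | J1 6-13 | J4 13-20 | J5 20-28 | J6 28-39 | J2 39-51 |
Completion: J1=13  J2=51  J3=6  J4=20  J5=28  J6=39
Turnaround (C−A): J1=13  J2=51  J3=2  J4=14  J5=17  J6=28
Waiting = turnaround − burst: J1=2, J2=39, J3=0, J4=7, J5=9, J6=17
Total waiting = 2 + 39 + 0 + 7 + 9 + 17 = 74

74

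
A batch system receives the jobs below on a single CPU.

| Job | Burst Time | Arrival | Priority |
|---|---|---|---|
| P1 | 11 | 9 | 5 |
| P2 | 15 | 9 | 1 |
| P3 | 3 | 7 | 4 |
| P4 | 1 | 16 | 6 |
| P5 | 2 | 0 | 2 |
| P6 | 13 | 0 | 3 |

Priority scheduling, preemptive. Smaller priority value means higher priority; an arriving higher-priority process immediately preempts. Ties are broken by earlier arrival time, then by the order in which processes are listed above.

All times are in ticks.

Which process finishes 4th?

Schedule: | P5 0-2 | P6 2-9 | P2 9-24 | P6 24-30 | P3 30-33 | P1 33-44 | P4 44-45 |
Completion: P1=44  P2=24  P3=33  P4=45  P5=2  P6=30
Finish order: P5 → P2 → P6 → P3 → P1 → P4

P3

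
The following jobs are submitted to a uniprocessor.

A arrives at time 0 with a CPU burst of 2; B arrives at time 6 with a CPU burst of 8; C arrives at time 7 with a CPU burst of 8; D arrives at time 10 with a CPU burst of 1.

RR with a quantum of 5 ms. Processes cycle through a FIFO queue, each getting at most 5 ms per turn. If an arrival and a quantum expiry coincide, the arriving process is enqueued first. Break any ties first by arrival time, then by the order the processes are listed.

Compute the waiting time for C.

Timeline: | A 0-2 | idle 2-6 | B 6-11 | C 11-16 | D 16-17 | B 17-20 | C 20-23 |
Completion: A=2  B=20  C=23  D=17
Turnaround (C−A): A=2  B=14  C=16  D=7
Waiting(C) = turnaround − burst = 16 − 8 = 8

8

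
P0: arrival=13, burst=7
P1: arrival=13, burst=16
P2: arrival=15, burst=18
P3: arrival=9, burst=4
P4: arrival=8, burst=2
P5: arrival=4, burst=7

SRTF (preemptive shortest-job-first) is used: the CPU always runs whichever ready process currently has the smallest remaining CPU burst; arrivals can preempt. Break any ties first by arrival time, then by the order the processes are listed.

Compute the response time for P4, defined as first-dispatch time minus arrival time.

Gantt: | idle 0-4 | P5 4-8 | P4 8-10 | P5 10-13 | P3 13-17 | P0 17-24 | P1 24-40 | P2 40-58 |
Completion: P0=24  P1=40  P2=58  P3=17  P4=10  P5=13
Turnaround (C−A): P0=11  P1=27  P2=43  P3=8  P4=2  P5=9
Response(P4) = first start − arrival = 8 − 8 = 0

0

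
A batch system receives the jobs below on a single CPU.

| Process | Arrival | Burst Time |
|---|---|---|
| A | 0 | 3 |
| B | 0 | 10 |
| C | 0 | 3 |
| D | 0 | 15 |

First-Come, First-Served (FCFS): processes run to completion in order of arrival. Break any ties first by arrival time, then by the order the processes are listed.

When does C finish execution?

16

Gantt: | A 0-3 | B 3-13 | C 13-16 | D 16-31 |
Completion: A=3  B=13  C=16  D=31
Turnaround (C−A): A=3  B=13  C=16  D=31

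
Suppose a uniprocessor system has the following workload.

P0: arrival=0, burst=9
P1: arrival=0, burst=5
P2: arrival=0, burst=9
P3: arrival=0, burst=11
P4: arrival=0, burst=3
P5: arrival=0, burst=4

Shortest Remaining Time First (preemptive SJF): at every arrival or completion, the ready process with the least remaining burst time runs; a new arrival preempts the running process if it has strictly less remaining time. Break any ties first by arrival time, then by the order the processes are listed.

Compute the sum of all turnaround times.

Gantt: | P4 0-3 | P5 3-7 | P1 7-12 | P0 12-21 | P2 21-30 | P3 30-41 |
Completion: P0=21  P1=12  P2=30  P3=41  P4=3  P5=7
Turnaround = completion − arrival: P0=21, P1=12, P2=30, P3=41, P4=3, P5=7
Total turnaround = 21 + 12 + 30 + 41 + 3 + 7 = 114

114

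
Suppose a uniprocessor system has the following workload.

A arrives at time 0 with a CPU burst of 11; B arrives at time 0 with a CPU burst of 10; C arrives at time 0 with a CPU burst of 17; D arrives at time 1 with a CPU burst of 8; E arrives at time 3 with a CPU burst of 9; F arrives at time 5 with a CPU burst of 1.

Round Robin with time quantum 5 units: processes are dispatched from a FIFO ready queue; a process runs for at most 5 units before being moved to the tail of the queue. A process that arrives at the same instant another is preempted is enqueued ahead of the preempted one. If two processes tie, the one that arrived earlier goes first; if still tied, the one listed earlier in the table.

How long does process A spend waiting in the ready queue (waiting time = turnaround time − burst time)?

38

Schedule: | A 0-5 | B 5-10 | C 10-15 | D 15-20 | E 20-25 | F 25-26 | A 26-31 | B 31-36 | C 36-41 | D 41-44 | E 44-48 | A 48-49 | C 49-56 |
Completion: A=49  B=36  C=56  D=44  E=48  F=26
Waiting(A) = turnaround − burst = 49 − 11 = 38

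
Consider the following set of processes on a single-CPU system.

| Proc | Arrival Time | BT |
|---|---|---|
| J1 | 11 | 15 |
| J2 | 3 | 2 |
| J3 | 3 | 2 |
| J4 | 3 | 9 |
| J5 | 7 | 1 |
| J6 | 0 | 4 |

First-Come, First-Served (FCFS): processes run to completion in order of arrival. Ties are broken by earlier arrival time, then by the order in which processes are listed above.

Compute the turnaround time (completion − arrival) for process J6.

Schedule: | J6 0-4 | J2 4-6 | J3 6-8 | J4 8-17 | J5 17-18 | J1 18-33 |
Completion: J1=33  J2=6  J3=8  J4=17  J5=18  J6=4
Turnaround(J6) = completion − arrival = 4 − 0 = 4

4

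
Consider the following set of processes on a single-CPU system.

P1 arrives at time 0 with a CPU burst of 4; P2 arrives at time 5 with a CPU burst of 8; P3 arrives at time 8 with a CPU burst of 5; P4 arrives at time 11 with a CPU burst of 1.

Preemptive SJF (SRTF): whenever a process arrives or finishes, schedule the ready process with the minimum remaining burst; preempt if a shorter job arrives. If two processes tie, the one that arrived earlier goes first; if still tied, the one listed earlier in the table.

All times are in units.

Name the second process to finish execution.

P4

Gantt: | P1 0-4 | idle 4-5 | P2 5-11 | P4 11-12 | P2 12-14 | P3 14-19 |
Completion: P1=4  P2=14  P3=19  P4=12
Turnaround (C−A): P1=4  P2=9  P3=11  P4=1
Finish order: P1 → P4 → P2 → P3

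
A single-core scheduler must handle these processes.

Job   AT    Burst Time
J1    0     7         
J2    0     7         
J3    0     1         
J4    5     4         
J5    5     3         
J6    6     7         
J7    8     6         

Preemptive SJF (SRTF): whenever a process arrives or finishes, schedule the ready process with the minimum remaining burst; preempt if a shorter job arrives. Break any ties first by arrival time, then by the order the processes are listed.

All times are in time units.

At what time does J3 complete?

Schedule: | J3 0-1 | J1 1-8 | J5 8-11 | J4 11-15 | J7 15-21 | J2 21-28 | J6 28-35 |
Completion: J1=8  J2=28  J3=1  J4=15  J5=11  J6=35  J7=21
Turnaround (C−A): J1=8  J2=28  J3=1  J4=10  J5=6  J6=29  J7=13

1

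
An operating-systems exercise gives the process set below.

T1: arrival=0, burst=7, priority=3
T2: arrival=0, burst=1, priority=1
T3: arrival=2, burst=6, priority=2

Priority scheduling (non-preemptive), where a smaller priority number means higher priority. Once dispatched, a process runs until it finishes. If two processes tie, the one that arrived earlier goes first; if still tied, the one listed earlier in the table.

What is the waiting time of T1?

1

Timeline: | T2 0-1 | T1 1-8 | T3 8-14 |
Completion: T1=8  T2=1  T3=14
Turnaround (C−A): T1=8  T2=1  T3=12
Waiting(T1) = turnaround − burst = 8 − 7 = 1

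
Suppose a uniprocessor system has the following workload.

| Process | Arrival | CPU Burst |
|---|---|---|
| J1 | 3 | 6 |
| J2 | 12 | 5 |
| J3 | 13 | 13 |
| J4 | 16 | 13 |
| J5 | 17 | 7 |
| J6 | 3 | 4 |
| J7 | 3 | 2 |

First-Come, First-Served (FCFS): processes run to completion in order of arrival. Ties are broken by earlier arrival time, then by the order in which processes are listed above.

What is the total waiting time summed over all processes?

Timeline: | idle 0-3 | J1 3-9 | J6 9-13 | J7 13-15 | J2 15-20 | J3 20-33 | J4 33-46 | J5 46-53 |
Completion: J1=9  J2=20  J3=33  J4=46  J5=53  J6=13  J7=15
Turnaround (C−A): J1=6  J2=8  J3=20  J4=30  J5=36  J6=10  J7=12
Waiting = turnaround − burst: J1=0, J2=3, J3=7, J4=17, J5=29, J6=6, J7=10
Total waiting = 0 + 3 + 7 + 17 + 29 + 6 + 10 = 72

72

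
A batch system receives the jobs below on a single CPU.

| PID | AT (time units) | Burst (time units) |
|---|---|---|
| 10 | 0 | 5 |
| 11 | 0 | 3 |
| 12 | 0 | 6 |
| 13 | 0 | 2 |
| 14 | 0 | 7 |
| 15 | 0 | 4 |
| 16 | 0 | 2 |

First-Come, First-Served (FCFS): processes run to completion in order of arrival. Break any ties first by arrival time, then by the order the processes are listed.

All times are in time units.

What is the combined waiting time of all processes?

Timeline: | 10 0-5 | 11 5-8 | 12 8-14 | 13 14-16 | 14 16-23 | 15 23-27 | 16 27-29 |
Completion: 10=5  11=8  12=14  13=16  14=23  15=27  16=29
Turnaround (C−A): 10=5  11=8  12=14  13=16  14=23  15=27  16=29
Waiting = turnaround − burst: 10=0, 11=5, 12=8, 13=14, 14=16, 15=23, 16=27
Total waiting = 0 + 5 + 8 + 14 + 16 + 23 + 27 = 93

93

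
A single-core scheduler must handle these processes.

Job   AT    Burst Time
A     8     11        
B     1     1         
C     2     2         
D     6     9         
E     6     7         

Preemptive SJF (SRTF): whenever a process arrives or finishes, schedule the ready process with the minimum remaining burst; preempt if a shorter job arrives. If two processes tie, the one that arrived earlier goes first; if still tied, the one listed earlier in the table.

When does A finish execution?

Timeline: | idle 0-1 | B 1-2 | C 2-4 | idle 4-6 | E 6-13 | D 13-22 | A 22-33 |
Completion: A=33  B=2  C=4  D=22  E=13
Turnaround (C−A): A=25  B=1  C=2  D=16  E=7

33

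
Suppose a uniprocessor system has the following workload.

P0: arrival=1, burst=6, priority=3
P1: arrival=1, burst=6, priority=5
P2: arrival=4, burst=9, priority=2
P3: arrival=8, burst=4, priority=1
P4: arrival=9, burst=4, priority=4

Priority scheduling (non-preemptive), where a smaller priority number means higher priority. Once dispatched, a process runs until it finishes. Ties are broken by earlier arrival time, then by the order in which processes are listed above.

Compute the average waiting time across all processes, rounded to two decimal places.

9.00

Timeline: | idle 0-1 | P0 1-7 | P2 7-16 | P3 16-20 | P4 20-24 | P1 24-30 |
Completion: P0=7  P1=30  P2=16  P3=20  P4=24
Turnaround (C−A): P0=6  P1=29  P2=12  P3=12  P4=15
Waiting times: P0=0, P1=23, P2=3, P3=8, P4=11
Average waiting = (0+23+3+8+11) / 5 = 45/5 = 9.00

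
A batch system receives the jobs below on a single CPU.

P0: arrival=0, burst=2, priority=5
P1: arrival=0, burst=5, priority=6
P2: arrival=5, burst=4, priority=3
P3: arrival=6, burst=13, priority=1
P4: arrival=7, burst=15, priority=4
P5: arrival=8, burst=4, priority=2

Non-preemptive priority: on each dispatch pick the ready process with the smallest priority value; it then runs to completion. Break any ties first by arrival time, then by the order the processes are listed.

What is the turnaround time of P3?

14

Schedule: | P0 0-2 | P1 2-7 | P3 7-20 | P5 20-24 | P2 24-28 | P4 28-43 |
Completion: P0=2  P1=7  P2=28  P3=20  P4=43  P5=24
Turnaround(P3) = completion − arrival = 20 − 6 = 14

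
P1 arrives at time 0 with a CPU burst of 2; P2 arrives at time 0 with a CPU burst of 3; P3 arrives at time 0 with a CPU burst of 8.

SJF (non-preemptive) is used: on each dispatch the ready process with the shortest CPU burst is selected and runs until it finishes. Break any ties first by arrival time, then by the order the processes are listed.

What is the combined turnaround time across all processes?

Schedule: | P1 0-2 | P2 2-5 | P3 5-13 |
Completion: P1=2  P2=5  P3=13
Turnaround = completion − arrival: P1=2, P2=5, P3=13
Total turnaround = 2 + 5 + 13 = 20

20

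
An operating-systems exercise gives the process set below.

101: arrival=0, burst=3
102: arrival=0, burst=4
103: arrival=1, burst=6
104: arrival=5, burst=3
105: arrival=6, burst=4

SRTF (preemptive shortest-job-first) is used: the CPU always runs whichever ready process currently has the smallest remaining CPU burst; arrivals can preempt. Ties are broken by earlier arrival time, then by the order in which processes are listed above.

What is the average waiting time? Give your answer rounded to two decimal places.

4.40

Timeline: | 101 0-3 | 102 3-7 | 104 7-10 | 105 10-14 | 103 14-20 |
Completion: 101=3  102=7  103=20  104=10  105=14
Turnaround (C−A): 101=3  102=7  103=19  104=5  105=8
Waiting times: 101=0, 102=3, 103=13, 104=2, 105=4
Average waiting = (0+3+13+2+4) / 5 = 22/5 = 4.40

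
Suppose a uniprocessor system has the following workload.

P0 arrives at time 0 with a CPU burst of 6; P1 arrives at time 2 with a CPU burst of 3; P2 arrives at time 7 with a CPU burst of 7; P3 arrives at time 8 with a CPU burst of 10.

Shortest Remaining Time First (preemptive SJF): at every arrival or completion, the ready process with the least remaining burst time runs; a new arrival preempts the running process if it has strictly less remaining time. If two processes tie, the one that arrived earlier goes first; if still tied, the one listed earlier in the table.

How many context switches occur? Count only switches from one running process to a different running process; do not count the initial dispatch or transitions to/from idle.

Timeline: | P0 0-2 | P1 2-5 | P0 5-9 | P2 9-16 | P3 16-26 |
Completion: P0=9  P1=5  P2=16  P3=26

4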